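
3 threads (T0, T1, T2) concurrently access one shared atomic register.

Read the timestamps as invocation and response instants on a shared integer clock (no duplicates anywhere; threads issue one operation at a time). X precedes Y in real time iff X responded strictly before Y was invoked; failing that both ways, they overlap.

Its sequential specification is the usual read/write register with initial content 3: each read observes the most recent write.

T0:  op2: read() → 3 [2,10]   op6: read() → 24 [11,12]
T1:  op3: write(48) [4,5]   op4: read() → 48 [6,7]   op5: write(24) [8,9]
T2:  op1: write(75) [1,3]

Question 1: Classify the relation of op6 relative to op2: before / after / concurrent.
Answer: after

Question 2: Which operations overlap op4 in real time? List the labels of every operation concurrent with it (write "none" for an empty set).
Answer: op2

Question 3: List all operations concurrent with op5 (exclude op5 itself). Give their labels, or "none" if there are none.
Answer: op2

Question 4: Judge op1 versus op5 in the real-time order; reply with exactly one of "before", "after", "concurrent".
Answer: before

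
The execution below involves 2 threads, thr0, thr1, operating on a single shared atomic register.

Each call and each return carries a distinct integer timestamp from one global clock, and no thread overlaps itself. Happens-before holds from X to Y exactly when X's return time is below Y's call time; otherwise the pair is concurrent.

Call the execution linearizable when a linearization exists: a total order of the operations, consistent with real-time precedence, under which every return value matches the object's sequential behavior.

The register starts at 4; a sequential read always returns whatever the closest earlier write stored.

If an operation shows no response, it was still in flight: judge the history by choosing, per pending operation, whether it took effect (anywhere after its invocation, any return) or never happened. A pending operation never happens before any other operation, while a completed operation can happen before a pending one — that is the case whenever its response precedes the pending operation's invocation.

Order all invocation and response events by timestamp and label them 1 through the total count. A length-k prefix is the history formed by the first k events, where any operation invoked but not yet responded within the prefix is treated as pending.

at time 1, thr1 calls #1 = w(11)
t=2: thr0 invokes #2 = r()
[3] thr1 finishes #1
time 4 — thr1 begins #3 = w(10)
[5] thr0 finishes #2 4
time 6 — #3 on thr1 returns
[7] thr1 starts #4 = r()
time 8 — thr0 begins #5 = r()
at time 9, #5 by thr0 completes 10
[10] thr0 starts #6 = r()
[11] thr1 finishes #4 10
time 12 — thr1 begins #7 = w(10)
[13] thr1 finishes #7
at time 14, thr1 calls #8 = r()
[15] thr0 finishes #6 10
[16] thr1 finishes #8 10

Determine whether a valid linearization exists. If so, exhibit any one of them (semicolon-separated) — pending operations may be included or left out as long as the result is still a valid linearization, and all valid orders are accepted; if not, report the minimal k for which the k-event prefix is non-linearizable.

linearizable — witness: #2; #1; #3; #4; #5; #6; #7; #8

1. #2 r() → 4, leaving value 4
2. #1 w(11), leaving value 11
3. #3 w(10), leaving value 10
4. #4 r() → 10, leaving value 10
5. #5 r() → 10, leaving value 10
6. #6 r() → 10, leaving value 10
7. #7 w(10), leaving value 10
8. #8 r() → 10, leaving value 10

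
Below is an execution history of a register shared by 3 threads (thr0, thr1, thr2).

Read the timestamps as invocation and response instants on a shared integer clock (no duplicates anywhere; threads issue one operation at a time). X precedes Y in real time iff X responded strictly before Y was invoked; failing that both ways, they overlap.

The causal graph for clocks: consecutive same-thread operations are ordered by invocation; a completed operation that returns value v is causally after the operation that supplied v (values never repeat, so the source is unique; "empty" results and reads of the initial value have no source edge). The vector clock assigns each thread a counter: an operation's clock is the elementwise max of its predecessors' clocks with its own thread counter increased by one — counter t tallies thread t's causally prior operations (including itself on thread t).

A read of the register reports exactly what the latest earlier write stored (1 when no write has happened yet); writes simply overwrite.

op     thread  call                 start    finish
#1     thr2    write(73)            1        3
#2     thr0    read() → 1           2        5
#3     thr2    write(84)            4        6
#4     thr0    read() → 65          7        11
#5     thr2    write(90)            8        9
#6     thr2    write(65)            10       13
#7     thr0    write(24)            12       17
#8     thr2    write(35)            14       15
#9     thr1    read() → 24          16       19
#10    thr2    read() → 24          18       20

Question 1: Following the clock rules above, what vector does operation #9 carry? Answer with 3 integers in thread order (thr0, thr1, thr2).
invoked at 1, #1 has no predecessors; its own thr2 bump gives (0, 0, 1)
invoked at 2, #2 has no predecessors; its own thr0 bump gives (1, 0, 0)
invoked at 4, #3 merges VC(#1)=(0, 0, 1) and bumps thr2's slot → (0, 0, 2)
invoked at 8, #5 merges VC(#3)=(0, 0, 2) and bumps thr2's slot → (0, 0, 3)
invoked at 10, #6 merges VC(#5)=(0, 0, 3) and bumps thr2's slot → (0, 0, 4)
invoked at 14, #8 merges VC(#6)=(0, 0, 4) and bumps thr2's slot → (0, 0, 5)
invoked at 7, #4 merges VC(#2)=(1, 0, 0), VC(#6)=(0, 0, 4) and bumps thr0's slot → (2, 0, 4)
invoked at 12, #7 merges VC(#4)=(2, 0, 4) and bumps thr0's slot → (3, 0, 4)
invoked at 16, #9 merges VC(#7)=(3, 0, 4) and bumps thr1's slot → (3, 1, 4)
invoked at 18, #10 merges VC(#7)=(3, 0, 4), VC(#8)=(0, 0, 5) and bumps thr2's slot → (3, 0, 6)
target: VC(#9) = (3, 1, 4)

(3, 1, 4)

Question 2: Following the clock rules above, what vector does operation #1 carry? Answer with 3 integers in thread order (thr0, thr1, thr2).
VC(#1, invoked at 1): no causal predecessors; +1 on thr2 → (0, 0, 1)
VC(#2, invoked at 2): no causal predecessors; +1 on thr0 → (1, 0, 0)
#3, invoked 4, takes VC(#1)=(0, 0, 1) under max, adds 1 for thr2 → (0, 0, 2)
#5, invoked 8, takes VC(#3)=(0, 0, 2) under max, adds 1 for thr2 → (0, 0, 3)
#6, invoked 10, takes VC(#5)=(0, 0, 3) under max, adds 1 for thr2 → (0, 0, 4)
#8, invoked 14, takes VC(#6)=(0, 0, 4) under max, adds 1 for thr2 → (0, 0, 5)
#4, invoked 7, takes VC(#2)=(1, 0, 0), VC(#6)=(0, 0, 4) under max, adds 1 for thr0 → (2, 0, 4)
#7, invoked 12, takes VC(#4)=(2, 0, 4) under max, adds 1 for thr0 → (3, 0, 4)
#9, invoked 16, takes VC(#7)=(3, 0, 4) under max, adds 1 for thr1 → (3, 1, 4)
#10, invoked 18, takes VC(#7)=(3, 0, 4), VC(#8)=(0, 0, 5) under max, adds 1 for thr2 → (3, 0, 6)
target: VC(#1) = (0, 0, 1)

(0, 0, 1)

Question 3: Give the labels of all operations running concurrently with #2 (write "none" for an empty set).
#2 spans [2,5]: anything still running between times 2 and 5 counts as concurrent
#1 [1,3]: concurrent
#3 [4,6]: concurrent
#4 [7,11]: after
#5 [8,9]: after
#6 [10,13]: after
#7 [12,17]: after
#8 [14,15]: after
#9 [16,19]: after
#10 [18,20]: after

#1, #3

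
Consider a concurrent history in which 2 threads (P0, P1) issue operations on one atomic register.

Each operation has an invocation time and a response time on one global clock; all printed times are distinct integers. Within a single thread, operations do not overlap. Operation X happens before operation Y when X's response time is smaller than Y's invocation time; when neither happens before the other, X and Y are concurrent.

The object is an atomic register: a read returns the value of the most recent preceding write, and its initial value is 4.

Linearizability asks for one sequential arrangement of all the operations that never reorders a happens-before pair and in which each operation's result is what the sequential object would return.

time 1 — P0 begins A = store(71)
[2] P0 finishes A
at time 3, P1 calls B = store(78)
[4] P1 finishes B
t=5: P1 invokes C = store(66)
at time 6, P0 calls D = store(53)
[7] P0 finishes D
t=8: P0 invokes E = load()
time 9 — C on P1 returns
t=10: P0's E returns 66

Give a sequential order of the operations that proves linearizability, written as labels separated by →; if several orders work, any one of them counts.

after step 1 (A store(71)): value 71
after step 2 (B store(78)): value 78
after step 3 (D store(53)): value 53
after step 4 (C store(66)): value 66
after step 5 (E load() → 66): value 66

A → B → D → C → E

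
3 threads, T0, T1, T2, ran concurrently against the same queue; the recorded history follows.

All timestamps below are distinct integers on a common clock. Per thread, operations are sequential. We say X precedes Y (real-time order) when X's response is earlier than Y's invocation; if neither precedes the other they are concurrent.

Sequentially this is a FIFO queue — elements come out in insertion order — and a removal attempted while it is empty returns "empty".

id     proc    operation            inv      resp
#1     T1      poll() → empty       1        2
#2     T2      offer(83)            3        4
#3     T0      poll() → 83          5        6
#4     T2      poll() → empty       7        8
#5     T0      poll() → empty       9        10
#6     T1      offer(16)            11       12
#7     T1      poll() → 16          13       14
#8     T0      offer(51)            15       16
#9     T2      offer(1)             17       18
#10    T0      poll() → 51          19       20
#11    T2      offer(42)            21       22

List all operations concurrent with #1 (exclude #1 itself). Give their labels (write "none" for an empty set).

none

overlap test against #1 [1,2]: concurrent iff the interval meets 1..2
#2 [3,4]: after
#3 [5,6]: after
#4 [7,8]: after
#5 [9,10]: after
#6 [11,12]: after
#7 [13,14]: after
#8 [15,16]: after
#9 [17,18]: after
#10 [19,20]: after
#11 [21,22]: after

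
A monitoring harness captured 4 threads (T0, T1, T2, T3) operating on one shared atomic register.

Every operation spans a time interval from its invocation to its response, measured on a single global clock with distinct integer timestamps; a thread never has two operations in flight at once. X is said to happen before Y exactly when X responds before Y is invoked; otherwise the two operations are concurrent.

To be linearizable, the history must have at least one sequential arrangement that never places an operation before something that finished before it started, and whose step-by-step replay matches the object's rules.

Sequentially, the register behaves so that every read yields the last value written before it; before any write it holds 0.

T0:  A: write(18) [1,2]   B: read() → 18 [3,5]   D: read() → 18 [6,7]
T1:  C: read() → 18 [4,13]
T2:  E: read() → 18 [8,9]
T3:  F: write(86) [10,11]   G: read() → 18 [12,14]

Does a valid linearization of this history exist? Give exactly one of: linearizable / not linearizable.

through event 13 a valid linearization exists; event 14 (G responding at time 14) ends that
all 6 real-time-respecting orders fail — 7 completed atomic register operations, no legal replay
for example A, B, C, D, E, F, G fails at step 7: G read() → 18 is not legal there
for example A, B, D, C, E, F, G fails at step 7: G read() → 18 is not legal there

not linearizable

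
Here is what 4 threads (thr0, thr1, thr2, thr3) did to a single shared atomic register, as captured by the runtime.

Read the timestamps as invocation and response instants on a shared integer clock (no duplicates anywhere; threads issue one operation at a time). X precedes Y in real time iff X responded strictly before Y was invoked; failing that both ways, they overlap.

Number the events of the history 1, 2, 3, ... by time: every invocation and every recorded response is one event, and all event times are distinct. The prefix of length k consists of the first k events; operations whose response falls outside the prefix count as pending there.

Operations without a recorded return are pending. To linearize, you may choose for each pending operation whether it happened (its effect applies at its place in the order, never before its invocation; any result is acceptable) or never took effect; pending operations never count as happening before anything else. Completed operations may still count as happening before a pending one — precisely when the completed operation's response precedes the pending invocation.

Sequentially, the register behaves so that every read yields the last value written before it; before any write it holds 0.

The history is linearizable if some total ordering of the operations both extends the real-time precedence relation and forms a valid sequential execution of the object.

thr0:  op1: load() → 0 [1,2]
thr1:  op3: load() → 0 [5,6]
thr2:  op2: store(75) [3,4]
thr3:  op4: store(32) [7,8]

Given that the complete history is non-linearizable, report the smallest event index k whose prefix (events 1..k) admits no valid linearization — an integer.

6

events 1..5 are linearizable; a witness order is op1, op2:
after step 1 (op1 load() → 0): value 0
after step 2 (op2 store(75)): value 75
adding event 6 (op3 responds at 6) leaves no legal real-time order
take op1, op2, op3: step 3 already fails, because op3 load() → 0 cannot occur there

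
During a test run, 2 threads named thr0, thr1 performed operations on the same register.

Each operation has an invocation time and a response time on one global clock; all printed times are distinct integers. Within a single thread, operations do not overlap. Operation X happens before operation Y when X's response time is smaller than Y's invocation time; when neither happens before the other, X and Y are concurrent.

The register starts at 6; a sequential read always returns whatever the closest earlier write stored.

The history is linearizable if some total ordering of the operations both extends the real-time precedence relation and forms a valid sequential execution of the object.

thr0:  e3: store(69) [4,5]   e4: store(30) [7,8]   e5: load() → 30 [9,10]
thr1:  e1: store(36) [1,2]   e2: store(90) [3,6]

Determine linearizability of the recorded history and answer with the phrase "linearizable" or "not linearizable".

a witness: e1, e2, e3, e4, e5
1. e1 store(36), leaving value 36
2. e2 store(90), leaving value 90
3. e3 store(69), leaving value 69
4. e4 store(30), leaving value 30
5. e5 load() → 30, leaving value 30

linearizable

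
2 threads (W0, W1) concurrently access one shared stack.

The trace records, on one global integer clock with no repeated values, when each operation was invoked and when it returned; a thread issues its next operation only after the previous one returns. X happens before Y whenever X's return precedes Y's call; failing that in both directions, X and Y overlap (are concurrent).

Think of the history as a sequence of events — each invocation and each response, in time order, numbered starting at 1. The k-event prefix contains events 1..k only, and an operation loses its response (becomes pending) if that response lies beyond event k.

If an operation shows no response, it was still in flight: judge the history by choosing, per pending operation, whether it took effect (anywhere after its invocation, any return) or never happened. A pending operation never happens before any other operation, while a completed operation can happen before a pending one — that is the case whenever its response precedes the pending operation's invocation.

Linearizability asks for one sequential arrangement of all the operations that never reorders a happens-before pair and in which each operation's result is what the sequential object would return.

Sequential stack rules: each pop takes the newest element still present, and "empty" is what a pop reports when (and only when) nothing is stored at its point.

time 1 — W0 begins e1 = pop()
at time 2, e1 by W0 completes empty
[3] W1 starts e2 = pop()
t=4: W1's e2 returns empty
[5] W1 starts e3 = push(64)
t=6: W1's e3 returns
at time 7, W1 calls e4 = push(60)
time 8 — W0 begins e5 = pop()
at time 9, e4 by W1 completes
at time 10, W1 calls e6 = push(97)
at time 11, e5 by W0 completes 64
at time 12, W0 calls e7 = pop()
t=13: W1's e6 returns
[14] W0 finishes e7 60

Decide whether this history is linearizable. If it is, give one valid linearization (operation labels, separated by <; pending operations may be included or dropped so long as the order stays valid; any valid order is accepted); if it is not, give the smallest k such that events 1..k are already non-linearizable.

1. e1 pop() → empty, leaving stack <>
2. e2 pop() → empty, leaving stack <>
3. e3 push(64), leaving stack <64>
4. e5 pop() → 64, leaving stack <>
5. e4 push(60), leaving stack <60>
6. e7 pop() → 60, leaving stack <>
7. e6 push(97), leaving stack <97>

linearizable — witness: e1 < e2 < e3 < e5 < e4 < e7 < e6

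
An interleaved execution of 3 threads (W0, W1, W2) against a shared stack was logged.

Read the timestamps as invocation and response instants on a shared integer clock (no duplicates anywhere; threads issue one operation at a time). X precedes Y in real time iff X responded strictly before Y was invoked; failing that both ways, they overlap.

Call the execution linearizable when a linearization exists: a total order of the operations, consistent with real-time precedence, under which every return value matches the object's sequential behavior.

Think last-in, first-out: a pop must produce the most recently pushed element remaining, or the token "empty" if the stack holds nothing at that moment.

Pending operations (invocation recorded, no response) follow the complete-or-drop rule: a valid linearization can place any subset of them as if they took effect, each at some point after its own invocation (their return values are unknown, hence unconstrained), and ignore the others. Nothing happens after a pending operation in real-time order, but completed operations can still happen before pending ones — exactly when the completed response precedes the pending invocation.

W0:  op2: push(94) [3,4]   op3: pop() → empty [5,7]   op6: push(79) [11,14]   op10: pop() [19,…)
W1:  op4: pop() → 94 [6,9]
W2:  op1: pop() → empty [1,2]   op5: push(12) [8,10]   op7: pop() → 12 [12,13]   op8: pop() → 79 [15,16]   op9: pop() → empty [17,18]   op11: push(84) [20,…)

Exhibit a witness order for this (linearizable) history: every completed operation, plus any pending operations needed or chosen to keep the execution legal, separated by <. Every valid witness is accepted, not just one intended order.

op1 < op2 < op4 < op3 < op5 < op7 < op6 < op8 < op9

step 1: op1 pop() → empty — stack <>
step 2: op2 push(94) — stack <94>
step 3: op4 pop() → 94 — stack <>
step 4: op3 pop() → empty — stack <>
step 5: op5 push(12) — stack <12>
step 6: op7 pop() → 12 — stack <>
step 7: op6 push(79) — stack <79>
step 8: op8 pop() → 79 — stack <>
step 9: op9 pop() → empty — stack <>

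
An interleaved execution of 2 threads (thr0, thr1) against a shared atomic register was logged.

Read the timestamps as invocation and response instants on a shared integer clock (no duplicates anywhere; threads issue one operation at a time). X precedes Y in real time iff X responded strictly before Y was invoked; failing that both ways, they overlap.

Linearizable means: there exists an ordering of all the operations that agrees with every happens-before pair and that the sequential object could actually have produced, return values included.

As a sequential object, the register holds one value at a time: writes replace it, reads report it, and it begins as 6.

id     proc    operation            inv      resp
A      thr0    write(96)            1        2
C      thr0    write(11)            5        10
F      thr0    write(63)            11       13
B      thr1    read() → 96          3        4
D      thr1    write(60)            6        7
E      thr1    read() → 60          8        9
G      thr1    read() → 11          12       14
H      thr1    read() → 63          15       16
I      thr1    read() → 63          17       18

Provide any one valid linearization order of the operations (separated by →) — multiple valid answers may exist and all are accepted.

step 1: A write(96) — value 96
step 2: B read() → 96 — value 96
step 3: D write(60) — value 60
step 4: E read() → 60 — value 60
step 5: C write(11) — value 11
step 6: G read() → 11 — value 11
step 7: F write(63) — value 63
step 8: H read() → 63 — value 63
step 9: I read() → 63 — value 63

A → B → D → E → C → G → F → H → I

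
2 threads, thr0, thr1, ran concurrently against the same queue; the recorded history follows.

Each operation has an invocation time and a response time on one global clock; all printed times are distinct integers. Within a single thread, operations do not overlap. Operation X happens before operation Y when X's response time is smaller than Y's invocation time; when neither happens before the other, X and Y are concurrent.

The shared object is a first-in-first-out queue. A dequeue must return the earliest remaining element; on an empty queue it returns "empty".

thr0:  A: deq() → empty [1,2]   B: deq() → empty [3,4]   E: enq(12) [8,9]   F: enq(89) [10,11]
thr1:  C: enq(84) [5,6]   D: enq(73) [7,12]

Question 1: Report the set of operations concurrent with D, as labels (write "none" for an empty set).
E, F

concurrent with D ([7,12]): every op whose interval crosses 7..12
A [1,2]: before
B [3,4]: before
C [5,6]: before
E [8,9]: concurrent
F [10,11]: concurrent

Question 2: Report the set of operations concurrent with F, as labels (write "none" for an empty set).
D

F spans [10,11]: anything still running between times 10 and 11 counts as concurrent
A [1,2]: before
B [3,4]: before
C [5,6]: before
D [7,12]: concurrent
E [8,9]: before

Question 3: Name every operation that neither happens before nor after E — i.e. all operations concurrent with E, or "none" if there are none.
D

E runs from 8 to 9; window-overlapping ops are concurrent
A [1,2]: before
B [3,4]: before
C [5,6]: before
D [7,12]: concurrent
F [10,11]: after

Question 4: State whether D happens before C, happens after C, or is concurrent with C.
after

D spans [7,12], C spans [5,6]
resp(C)=6 < inv(D)=7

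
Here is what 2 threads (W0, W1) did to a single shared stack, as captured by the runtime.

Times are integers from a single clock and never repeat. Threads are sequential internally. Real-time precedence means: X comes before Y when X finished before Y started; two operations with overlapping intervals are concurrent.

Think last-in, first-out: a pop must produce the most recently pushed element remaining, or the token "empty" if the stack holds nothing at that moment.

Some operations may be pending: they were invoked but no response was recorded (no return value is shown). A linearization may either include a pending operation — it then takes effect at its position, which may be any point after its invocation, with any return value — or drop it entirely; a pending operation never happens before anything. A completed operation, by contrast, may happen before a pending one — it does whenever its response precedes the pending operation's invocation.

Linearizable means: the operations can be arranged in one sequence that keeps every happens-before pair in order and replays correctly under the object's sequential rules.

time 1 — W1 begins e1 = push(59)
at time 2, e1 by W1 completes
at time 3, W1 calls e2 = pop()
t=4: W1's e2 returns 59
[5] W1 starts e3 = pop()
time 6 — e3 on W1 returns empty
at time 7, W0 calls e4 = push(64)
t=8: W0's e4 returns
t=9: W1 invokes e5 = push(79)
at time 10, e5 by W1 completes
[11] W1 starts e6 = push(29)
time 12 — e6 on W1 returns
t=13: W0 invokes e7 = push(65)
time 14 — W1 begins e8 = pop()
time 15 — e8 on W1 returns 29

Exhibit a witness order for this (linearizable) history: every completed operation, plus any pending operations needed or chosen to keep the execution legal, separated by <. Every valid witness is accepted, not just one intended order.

e1 < e2 < e3 < e4 < e5 < e6 < e8

after step 1 (e1 push(59)): stack <59>
after step 2 (e2 pop() → 59): stack <>
after step 3 (e3 pop() → empty): stack <>
after step 4 (e4 push(64)): stack <64>
after step 5 (e5 push(79)): stack <64,79>
after step 6 (e6 push(29)): stack <64,79,29>
after step 7 (e8 pop() → 29): stack <64,79>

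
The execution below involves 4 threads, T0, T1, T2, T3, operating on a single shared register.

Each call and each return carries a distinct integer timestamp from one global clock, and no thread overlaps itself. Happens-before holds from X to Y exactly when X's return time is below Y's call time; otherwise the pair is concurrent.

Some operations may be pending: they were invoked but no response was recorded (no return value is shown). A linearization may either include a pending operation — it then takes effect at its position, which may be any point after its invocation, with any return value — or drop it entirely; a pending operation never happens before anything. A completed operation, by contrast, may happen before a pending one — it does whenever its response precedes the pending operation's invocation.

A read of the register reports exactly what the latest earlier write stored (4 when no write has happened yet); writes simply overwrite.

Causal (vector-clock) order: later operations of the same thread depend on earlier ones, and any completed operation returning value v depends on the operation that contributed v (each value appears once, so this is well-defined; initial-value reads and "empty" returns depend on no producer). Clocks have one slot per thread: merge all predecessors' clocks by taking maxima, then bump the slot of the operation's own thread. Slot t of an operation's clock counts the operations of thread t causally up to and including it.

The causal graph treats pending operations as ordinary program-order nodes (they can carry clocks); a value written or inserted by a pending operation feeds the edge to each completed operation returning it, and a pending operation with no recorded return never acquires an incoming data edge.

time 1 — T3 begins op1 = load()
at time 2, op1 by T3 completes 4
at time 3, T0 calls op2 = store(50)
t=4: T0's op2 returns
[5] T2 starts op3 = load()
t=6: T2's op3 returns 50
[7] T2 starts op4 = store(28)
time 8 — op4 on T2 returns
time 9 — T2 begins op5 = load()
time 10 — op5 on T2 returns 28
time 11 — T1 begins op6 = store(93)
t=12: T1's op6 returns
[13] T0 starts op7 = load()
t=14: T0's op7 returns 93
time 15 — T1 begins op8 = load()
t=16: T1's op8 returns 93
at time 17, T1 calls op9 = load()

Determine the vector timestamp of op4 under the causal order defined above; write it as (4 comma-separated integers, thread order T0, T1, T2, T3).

op1, invoked 1, has no incoming edges; only T3's bump applies → (0, 0, 0, 1)
op6, invoked 11, has no incoming edges; only T1's bump applies → (0, 1, 0, 0)
op2, invoked 3, has no incoming edges; only T0's bump applies → (1, 0, 0, 0)
op8 (invocation 15): componentwise max over VC(op6)=(0, 1, 0, 0), +1 at T1, giving (0, 2, 0, 0)
op3 (invocation 5): componentwise max over VC(op2)=(1, 0, 0, 0), +1 at T2, giving (1, 0, 1, 0)
op9 (invocation 17): componentwise max over VC(op8)=(0, 2, 0, 0), +1 at T1, giving (0, 3, 0, 0)
op4 (invocation 7): componentwise max over VC(op3)=(1, 0, 1, 0), +1 at T2, giving (1, 0, 2, 0)
op7 (invocation 13): componentwise max over VC(op2)=(1, 0, 0, 0), VC(op6)=(0, 1, 0, 0), +1 at T0, giving (2, 1, 0, 0)
op5 (invocation 9): componentwise max over VC(op4)=(1, 0, 2, 0), +1 at T2, giving (1, 0, 3, 0)
target: VC(op4) = (1, 0, 2, 0)

(1, 0, 2, 0)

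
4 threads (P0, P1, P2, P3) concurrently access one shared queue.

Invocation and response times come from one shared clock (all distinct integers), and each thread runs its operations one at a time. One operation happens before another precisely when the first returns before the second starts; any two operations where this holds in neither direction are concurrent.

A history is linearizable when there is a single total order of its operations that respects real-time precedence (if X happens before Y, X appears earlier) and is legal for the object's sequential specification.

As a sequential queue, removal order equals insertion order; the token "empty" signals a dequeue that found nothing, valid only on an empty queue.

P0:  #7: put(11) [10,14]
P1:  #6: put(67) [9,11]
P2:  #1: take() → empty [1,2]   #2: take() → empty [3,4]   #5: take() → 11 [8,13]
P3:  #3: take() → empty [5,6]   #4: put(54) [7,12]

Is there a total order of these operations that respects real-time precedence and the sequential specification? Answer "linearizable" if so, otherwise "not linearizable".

witness order: #1, #2, #3, #7, #4, #5, #6
after step 1 (#1 take() → empty): queue <>
after step 2 (#2 take() → empty): queue <>
after step 3 (#3 take() → empty): queue <>
after step 4 (#7 put(11)): queue <11>
after step 5 (#4 put(54)): queue <11,54>
after step 6 (#5 take() → 11): queue <54>
after step 7 (#6 put(67)): queue <54,67>

linearizable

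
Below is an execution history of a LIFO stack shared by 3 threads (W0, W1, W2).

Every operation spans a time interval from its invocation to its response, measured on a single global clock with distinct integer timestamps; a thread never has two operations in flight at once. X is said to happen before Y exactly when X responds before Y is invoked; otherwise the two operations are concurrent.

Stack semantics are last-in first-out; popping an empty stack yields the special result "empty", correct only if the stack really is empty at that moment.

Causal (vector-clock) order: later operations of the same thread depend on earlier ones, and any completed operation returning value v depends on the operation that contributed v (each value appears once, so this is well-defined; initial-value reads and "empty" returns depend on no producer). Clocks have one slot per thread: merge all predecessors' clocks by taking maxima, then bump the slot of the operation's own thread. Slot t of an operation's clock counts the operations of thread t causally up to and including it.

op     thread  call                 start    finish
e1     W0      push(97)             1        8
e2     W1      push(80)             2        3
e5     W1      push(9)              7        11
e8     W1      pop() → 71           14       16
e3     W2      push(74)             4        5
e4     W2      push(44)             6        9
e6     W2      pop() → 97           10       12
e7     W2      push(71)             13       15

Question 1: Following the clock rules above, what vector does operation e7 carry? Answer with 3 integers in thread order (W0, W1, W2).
(1, 0, 4)

e3 (invocation 4): nothing precedes it; W2's component alone gives (0, 0, 1)
e2 (invocation 2): nothing precedes it; W1's component alone gives (0, 1, 0)
e1 (invocation 1): nothing precedes it; W0's component alone gives (1, 0, 0)
VC(e4, invoked at 6): max of VC(e3)=(0, 0, 1), then +1 on thread W2 → (0, 0, 2)
VC(e5, invoked at 7): max of VC(e2)=(0, 1, 0), then +1 on thread W1 → (0, 2, 0)
VC(e6, invoked at 10): max of VC(e1)=(1, 0, 0), VC(e4)=(0, 0, 2), then +1 on thread W2 → (1, 0, 3)
VC(e7, invoked at 13): max of VC(e6)=(1, 0, 3), then +1 on thread W2 → (1, 0, 4)
VC(e8, invoked at 14): max of VC(e5)=(0, 2, 0), VC(e7)=(1, 0, 4), then +1 on thread W1 → (1, 3, 4)
target: VC(e7) = (1, 0, 4)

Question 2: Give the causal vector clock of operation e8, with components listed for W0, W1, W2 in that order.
(1, 3, 4)

root op e3, invoked 4: fresh clock plus W2's own tick → (0, 0, 1)
root op e2, invoked 2: fresh clock plus W1's own tick → (0, 1, 0)
root op e1, invoked 1: fresh clock plus W0's own tick → (1, 0, 0)
merge at e4 (invoked 6): VC(e3)=(0, 0, 1), own-thread bump on W2 → (0, 0, 2)
merge at e5 (invoked 7): VC(e2)=(0, 1, 0), own-thread bump on W1 → (0, 2, 0)
merge at e6 (invoked 10): VC(e1)=(1, 0, 0), VC(e4)=(0, 0, 2), own-thread bump on W2 → (1, 0, 3)
merge at e7 (invoked 13): VC(e6)=(1, 0, 3), own-thread bump on W2 → (1, 0, 4)
merge at e8 (invoked 14): VC(e5)=(0, 2, 0), VC(e7)=(1, 0, 4), own-thread bump on W1 → (1, 3, 4)
target: VC(e8) = (1, 3, 4)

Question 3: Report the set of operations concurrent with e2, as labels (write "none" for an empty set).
e1

concurrent with e2 ([2,3]): every op whose interval crosses 2..3
e1 [1,8]: concurrent
e3 [4,5]: after
e4 [6,9]: after
e5 [7,11]: after
e6 [10,12]: after
e7 [13,15]: after
e8 [14,16]: after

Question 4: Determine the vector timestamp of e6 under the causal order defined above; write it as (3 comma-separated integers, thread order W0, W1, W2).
(1, 0, 3)

e3, invoked 4, has no incoming edges; only W2's bump applies → (0, 0, 1)
e2, invoked 2, has no incoming edges; only W1's bump applies → (0, 1, 0)
e1, invoked 1, has no incoming edges; only W0's bump applies → (1, 0, 0)
e4, invoked 6, takes VC(e3)=(0, 0, 1) under max, adds 1 for W2 → (0, 0, 2)
e5, invoked 7, takes VC(e2)=(0, 1, 0) under max, adds 1 for W1 → (0, 2, 0)
e6, invoked 10, takes VC(e1)=(1, 0, 0), VC(e4)=(0, 0, 2) under max, adds 1 for W2 → (1, 0, 3)
e7, invoked 13, takes VC(e6)=(1, 0, 3) under max, adds 1 for W2 → (1, 0, 4)
e8, invoked 14, takes VC(e5)=(0, 2, 0), VC(e7)=(1, 0, 4) under max, adds 1 for W1 → (1, 3, 4)
target: VC(e6) = (1, 0, 3)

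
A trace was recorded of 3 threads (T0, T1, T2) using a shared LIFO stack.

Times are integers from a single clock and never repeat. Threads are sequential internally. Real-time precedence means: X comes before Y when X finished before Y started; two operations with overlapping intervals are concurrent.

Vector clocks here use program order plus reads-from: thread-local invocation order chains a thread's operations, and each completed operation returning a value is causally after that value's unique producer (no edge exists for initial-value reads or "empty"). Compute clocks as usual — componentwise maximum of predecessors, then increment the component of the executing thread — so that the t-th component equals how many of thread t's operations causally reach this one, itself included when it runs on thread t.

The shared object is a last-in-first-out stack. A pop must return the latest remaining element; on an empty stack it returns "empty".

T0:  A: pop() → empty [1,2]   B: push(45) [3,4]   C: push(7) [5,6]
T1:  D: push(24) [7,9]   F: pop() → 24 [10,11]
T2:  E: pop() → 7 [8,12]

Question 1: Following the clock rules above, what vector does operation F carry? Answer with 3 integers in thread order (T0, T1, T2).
no predecessors for D (invoked 7): T1 increments from zero → (0, 1, 0)
no predecessors for A (invoked 1): T0 increments from zero → (1, 0, 0)
VC(F, invoked at 10): max of VC(D)=(0, 1, 0), then +1 on thread T1 → (0, 2, 0)
VC(B, invoked at 3): max of VC(A)=(1, 0, 0), then +1 on thread T0 → (2, 0, 0)
VC(C, invoked at 5): max of VC(B)=(2, 0, 0), then +1 on thread T0 → (3, 0, 0)
VC(E, invoked at 8): max of VC(C)=(3, 0, 0), then +1 on thread T2 → (3, 0, 1)
target: VC(F) = (0, 2, 0)

(0, 2, 0)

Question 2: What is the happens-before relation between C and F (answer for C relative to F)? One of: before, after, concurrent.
C spans [5,6], F spans [10,11]
resp(C)=6 < inv(F)=10

before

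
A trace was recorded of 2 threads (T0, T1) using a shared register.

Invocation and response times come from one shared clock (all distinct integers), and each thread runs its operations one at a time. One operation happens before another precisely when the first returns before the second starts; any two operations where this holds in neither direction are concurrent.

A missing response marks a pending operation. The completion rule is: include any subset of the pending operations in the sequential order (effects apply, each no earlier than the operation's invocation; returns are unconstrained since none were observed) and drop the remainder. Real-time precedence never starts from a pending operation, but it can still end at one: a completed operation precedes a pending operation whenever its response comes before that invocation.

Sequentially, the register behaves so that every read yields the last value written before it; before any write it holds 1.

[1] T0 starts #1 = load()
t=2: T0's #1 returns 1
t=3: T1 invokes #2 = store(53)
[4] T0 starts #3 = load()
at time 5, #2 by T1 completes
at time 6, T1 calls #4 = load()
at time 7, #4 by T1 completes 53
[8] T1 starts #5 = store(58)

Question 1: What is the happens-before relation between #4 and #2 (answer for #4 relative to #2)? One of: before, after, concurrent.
after

#4 spans [6,7], #2 spans [3,5]
resp(#2)=5 < inv(#4)=6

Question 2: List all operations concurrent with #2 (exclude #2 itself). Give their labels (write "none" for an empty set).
#3

#2 spans [3,5]: anything still running between times 3 and 5 counts as concurrent
#1 [1,2]: before
#3 [4,…): concurrent
#4 [6,7]: after
#5 [8,…): after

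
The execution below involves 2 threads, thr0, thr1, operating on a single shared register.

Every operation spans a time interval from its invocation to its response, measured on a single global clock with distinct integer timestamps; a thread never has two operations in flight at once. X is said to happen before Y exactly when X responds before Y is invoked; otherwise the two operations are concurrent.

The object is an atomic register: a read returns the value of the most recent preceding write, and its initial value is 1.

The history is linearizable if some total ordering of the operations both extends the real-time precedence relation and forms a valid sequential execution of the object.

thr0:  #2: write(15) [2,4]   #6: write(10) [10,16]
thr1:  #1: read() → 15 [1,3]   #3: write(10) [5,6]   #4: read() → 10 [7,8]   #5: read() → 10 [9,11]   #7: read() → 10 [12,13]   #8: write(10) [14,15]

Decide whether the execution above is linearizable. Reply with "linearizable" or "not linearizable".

witness order: #2, #1, #3, #4, #5, #6, #7, #8
after step 1 (#2 write(15)): value 15
after step 2 (#1 read() → 15): value 15
after step 3 (#3 write(10)): value 10
after step 4 (#4 read() → 10): value 10
after step 5 (#5 read() → 10): value 10
after step 6 (#6 write(10)): value 10
after step 7 (#7 read() → 10): value 10
after step 8 (#8 write(10)): value 10

linearizable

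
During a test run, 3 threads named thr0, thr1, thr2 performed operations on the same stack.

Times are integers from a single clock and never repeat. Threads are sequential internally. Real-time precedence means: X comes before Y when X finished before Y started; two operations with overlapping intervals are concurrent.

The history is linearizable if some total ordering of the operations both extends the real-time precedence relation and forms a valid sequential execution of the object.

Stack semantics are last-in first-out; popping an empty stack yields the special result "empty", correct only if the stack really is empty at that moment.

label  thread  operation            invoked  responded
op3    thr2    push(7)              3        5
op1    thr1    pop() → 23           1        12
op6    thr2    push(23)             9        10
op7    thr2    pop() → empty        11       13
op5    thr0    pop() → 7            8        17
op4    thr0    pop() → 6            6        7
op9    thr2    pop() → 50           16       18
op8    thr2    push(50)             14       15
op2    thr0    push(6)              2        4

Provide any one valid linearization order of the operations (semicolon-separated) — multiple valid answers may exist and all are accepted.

step 1: op3 push(7) — stack <7>
step 2: op2 push(6) — stack <7,6>
step 3: op4 pop() → 6 — stack <7>
step 4: op5 pop() → 7 — stack <>
step 5: op6 push(23) — stack <23>
step 6: op1 pop() → 23 — stack <>
step 7: op7 pop() → empty — stack <>
step 8: op8 push(50) — stack <50>
step 9: op9 pop() → 50 — stack <>

op3; op2; op4; op5; op6; op1; op7; op8; op9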